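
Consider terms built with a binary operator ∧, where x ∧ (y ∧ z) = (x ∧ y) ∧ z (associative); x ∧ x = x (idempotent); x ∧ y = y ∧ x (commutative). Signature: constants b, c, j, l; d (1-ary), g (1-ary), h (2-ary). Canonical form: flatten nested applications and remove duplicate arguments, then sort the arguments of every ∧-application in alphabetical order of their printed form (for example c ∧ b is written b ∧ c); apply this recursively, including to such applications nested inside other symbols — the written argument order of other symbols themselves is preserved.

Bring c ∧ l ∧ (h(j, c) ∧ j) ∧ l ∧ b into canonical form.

Answer: b ∧ c ∧ h(j, c) ∧ j ∧ l

Derivation:
Flatten:  c ∧ l ∧ h(j, c) ∧ j ∧ l ∧ b
Drop duplicates:  drop duplicate l
Sort:  b ∧ c ∧ h(j, c) ∧ j ∧ l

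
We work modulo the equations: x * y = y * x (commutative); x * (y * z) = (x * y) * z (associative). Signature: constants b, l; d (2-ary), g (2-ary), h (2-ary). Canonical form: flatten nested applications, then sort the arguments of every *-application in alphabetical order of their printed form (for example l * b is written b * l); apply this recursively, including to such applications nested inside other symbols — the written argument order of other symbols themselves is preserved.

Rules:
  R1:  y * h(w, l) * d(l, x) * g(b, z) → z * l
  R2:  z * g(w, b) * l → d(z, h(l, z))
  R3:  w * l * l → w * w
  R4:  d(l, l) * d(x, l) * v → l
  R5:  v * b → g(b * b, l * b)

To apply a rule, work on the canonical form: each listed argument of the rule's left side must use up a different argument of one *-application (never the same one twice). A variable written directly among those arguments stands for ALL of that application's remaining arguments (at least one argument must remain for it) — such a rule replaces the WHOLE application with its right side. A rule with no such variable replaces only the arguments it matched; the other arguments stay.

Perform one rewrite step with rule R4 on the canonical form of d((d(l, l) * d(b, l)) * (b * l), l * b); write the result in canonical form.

Canonical form:  d(b * d(b, l) * d(l, l) * l, b * l)
Apply R4:  consuming d(b, l), d(l, l);  v := b * l, x := b
The variable takes the whole remainder — replace the entire application.
Result:  d(l, b * l)

Answer: d(l, b * l)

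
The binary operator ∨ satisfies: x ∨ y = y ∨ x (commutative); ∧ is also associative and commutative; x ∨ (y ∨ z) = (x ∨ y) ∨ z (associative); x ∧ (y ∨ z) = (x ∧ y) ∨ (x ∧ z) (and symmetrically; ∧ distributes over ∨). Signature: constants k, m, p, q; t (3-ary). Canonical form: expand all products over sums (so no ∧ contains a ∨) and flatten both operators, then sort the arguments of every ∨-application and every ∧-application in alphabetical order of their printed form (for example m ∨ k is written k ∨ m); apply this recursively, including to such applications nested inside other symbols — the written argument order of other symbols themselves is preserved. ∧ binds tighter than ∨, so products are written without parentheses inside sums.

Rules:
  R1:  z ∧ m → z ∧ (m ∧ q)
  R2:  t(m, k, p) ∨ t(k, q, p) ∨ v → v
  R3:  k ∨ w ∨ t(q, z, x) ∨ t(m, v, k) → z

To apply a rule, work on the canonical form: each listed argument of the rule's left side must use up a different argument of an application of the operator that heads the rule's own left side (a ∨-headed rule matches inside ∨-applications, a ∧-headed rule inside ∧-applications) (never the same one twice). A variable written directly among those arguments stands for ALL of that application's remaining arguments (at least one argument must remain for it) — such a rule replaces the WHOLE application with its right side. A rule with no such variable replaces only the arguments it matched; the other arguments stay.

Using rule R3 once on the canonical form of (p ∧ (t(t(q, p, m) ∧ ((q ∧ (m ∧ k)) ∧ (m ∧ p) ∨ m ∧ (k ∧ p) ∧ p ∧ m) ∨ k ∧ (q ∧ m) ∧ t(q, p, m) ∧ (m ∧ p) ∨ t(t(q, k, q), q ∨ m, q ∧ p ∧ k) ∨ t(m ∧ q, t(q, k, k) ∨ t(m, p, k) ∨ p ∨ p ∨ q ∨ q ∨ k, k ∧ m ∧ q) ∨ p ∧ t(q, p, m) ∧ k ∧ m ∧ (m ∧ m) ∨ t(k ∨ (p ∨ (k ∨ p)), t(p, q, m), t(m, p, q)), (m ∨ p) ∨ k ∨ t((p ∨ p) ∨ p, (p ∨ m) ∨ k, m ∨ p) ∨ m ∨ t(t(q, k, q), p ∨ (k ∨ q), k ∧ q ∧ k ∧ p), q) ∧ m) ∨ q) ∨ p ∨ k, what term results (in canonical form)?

Canonical form:  k ∨ m ∧ p ∧ t(k ∧ m ∧ m ∧ m ∧ p ∧ t(q, p, m) ∨ k ∧ m ∧ m ∧ p ∧ p ∧ t(q, p, m) ∨ k ∧ m ∧ m ∧ p ∧ q ∧ t(q, p, m) ∨ k ∧ m ∧ m ∧ p ∧ q ∧ t(q, p, m) ∨ t(k ∨ k ∨ p ∨ p, t(p, q, m), t(m, p, q)) ∨ t(m ∧ q, k ∨ p ∨ p ∨ q ∨ q ∨ t(m, p, k) ∨ t(q, k, k), k ∧ m ∧ q) ∨ t(t(q, k, q), m ∨ q, k ∧ p ∧ q), k ∨ m ∨ m ∨ p ∨ t(p ∨ p ∨ p, k ∨ m ∨ p, m ∨ p) ∨ t(t(q, k, q), k ∨ p ∨ q, k ∧ k ∧ p ∧ q), q) ∨ p ∨ q
Match R3:  consume k, t(m, p, k), t(q, k, k);  v := p, w := p ∨ p ∨ q ∨ q, x := k, z := k
The variable takes the whole remainder — replace the entire application.
Giving:  k ∨ m ∧ p ∧ t(k ∧ m ∧ m ∧ m ∧ p ∧ t(q, p, m) ∨ k ∧ m ∧ m ∧ p ∧ p ∧ t(q, p, m) ∨ k ∧ m ∧ m ∧ p ∧ q ∧ t(q, p, m) ∨ k ∧ m ∧ m ∧ p ∧ q ∧ t(q, p, m) ∨ t(k ∨ k ∨ p ∨ p, t(p, q, m), t(m, p, q)) ∨ t(m ∧ q, k, k ∧ m ∧ q) ∨ t(t(q, k, q), m ∨ q, k ∧ p ∧ q), k ∨ m ∨ m ∨ p ∨ t(p ∨ p ∨ p, k ∨ m ∨ p, m ∨ p) ∨ t(t(q, k, q), k ∨ p ∨ q, k ∧ k ∧ p ∧ q), q) ∨ p ∨ q

Answer: k ∨ m ∧ p ∧ t(k ∧ m ∧ m ∧ m ∧ p ∧ t(q, p, m) ∨ k ∧ m ∧ m ∧ p ∧ p ∧ t(q, p, m) ∨ k ∧ m ∧ m ∧ p ∧ q ∧ t(q, p, m) ∨ k ∧ m ∧ m ∧ p ∧ q ∧ t(q, p, m) ∨ t(k ∨ k ∨ p ∨ p, t(p, q, m), t(m, p, q)) ∨ t(m ∧ q, k, k ∧ m ∧ q) ∨ t(t(q, k, q), m ∨ q, k ∧ p ∧ q), k ∨ m ∨ m ∨ p ∨ t(p ∨ p ∨ p, k ∨ m ∨ p, m ∨ p) ∨ t(t(q, k, q), k ∨ p ∨ q, k ∧ k ∧ p ∧ q), q) ∨ p ∨ q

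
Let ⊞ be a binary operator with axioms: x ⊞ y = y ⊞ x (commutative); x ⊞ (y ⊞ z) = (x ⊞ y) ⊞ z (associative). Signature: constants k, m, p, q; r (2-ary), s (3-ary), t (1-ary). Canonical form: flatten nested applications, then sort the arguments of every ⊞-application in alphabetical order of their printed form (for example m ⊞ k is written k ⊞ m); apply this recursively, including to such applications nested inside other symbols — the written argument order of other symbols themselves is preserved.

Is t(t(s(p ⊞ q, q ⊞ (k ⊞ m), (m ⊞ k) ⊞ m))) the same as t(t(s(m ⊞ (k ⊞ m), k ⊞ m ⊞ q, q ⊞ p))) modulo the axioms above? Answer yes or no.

Left:  t(t(s(p ⊞ q, q ⊞ (k ⊞ m), (m ⊞ k) ⊞ m)))
  Descend into:  (m ⊞ k) ⊞ m
  Un-nest:  m ⊞ k ⊞ m
  Order the arguments:  k ⊞ m ⊞ m
  Rebuild:  t(t(s(p ⊞ q, k ⊞ m ⊞ q, k ⊞ m ⊞ m)))
Right:  t(t(s(m ⊞ (k ⊞ m), k ⊞ m ⊞ q, q ⊞ p)))
  Descend into:  m ⊞ (k ⊞ m)
  Merge nested applications:  m ⊞ k ⊞ m
  Sort:  k ⊞ m ⊞ m
  Reassemble:  t(t(s(k ⊞ m ⊞ m, k ⊞ m ⊞ q, p ⊞ q)))

Answer: no — t(t(s(p ⊞ q, k ⊞ m ⊞ q, k ⊞ m ⊞ m))) vs t(t(s(k ⊞ m ⊞ m, k ⊞ m ⊞ q, p ⊞ q)))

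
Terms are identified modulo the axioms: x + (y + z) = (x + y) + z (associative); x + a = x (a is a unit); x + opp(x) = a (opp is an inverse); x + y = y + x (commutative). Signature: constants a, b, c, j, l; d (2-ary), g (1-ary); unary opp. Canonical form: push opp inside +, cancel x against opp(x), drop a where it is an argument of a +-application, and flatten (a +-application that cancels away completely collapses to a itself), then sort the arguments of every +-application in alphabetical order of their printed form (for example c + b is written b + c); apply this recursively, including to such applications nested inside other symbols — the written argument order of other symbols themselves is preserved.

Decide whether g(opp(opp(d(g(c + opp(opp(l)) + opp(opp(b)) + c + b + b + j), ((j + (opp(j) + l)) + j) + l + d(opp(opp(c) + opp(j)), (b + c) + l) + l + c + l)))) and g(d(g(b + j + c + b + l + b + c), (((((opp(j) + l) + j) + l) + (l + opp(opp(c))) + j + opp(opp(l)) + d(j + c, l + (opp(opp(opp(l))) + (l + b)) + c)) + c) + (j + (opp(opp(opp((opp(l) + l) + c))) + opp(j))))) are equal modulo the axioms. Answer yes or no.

Answer: yes — both canonical forms are g(d(g(b + b + b + c + c + j + l), c + d(c + j, b + c + l) + j + l + l + l + l))

Derivation:
Left:  g(opp(opp(d(g(c + opp(opp(l)) + opp(opp(b)) + c + b + b + j), ((j + (opp(j) + l)) + j) + l + d(opp(opp(c) + opp(j)), (b + c) + l) + l + c + l))))
  Work inside:  ((j + (opp(j) + l)) + j) + l + d(opp(opp(c) + opp(j)), (b + c) + l) + l + c + l
  Push opp inside:  distribute opp over + and collapse double opp
  Combine occurrences:  j + l + l + l + l + d(c + j, b + c + l) + c
  Sort:  c + d(c + j, b + c + l) + j + l + l + l + l
  Put back:  g(d(g(b + b + b + c + c + j + l), c + d(c + j, b + c + l) + j + l + l + l + l))
Right:  g(d(g(b + j + c + b + l + b + c), (((((opp(j) + l) + j) + l) + (l + opp(opp(c))) + j + opp(opp(l)) + d(j + c, l + (opp(opp(opp(l))) + (l + b)) + c)) + c) + (j + (opp(opp(opp((opp(l) + l) + c))) + opp(j)))))
  Descend into:  (((((opp(j) + l) + j) + l) + (l + opp(opp(c))) + j + opp(opp(l)) + d(j + c, l + (opp(opp(opp(l))) + (l + b)) + c)) + c) + (j + (opp(opp(opp((opp(l) + l) + c))) + opp(j)))
  Push opp inside:  distribute opp over + and collapse double opp
  Combine occurrences:  j + l + l + l + l + c + d(c + j, b + c + l)
  Order the arguments:  c + d(c + j, b + c + l) + j + l + l + l + l
  Rebuild:  g(d(g(b + b + b + c + c + j + l), c + d(c + j, b + c + l) + j + l + l + l + l))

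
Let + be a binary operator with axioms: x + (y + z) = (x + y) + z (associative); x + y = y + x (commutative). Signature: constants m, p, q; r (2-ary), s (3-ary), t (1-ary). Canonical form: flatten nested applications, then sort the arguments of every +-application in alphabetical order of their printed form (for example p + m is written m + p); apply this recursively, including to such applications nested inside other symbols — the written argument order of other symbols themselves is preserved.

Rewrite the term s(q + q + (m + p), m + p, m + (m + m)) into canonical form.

Work inside:  q + q + (m + p)
Un-nest:  q + q + m + p
Sort:  m + p + q + q
Reassemble:  s(m + p + q + q, m + p, m + m + m)

Answer: s(m + p + q + q, m + p, m + m + m)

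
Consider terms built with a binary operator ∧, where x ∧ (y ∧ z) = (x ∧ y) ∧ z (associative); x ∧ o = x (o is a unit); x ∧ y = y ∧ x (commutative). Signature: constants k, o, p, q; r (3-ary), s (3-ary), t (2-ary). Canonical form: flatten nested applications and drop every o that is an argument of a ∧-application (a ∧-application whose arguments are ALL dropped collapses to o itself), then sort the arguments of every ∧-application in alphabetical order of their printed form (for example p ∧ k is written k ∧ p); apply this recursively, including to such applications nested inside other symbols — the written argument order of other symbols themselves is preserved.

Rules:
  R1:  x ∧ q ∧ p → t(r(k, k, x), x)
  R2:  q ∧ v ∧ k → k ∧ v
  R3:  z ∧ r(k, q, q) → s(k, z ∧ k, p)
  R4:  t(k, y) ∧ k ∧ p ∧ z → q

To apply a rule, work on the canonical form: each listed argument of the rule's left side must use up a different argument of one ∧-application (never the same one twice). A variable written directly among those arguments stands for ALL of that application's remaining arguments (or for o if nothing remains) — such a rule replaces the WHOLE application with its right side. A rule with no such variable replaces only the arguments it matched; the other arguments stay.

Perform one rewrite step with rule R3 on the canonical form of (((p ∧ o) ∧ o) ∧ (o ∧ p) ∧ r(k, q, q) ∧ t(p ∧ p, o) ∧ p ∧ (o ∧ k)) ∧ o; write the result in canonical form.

Answer: s(k, k ∧ k ∧ p ∧ p ∧ p ∧ t(p ∧ p, o), p)

Derivation:
Canonical form:  k ∧ p ∧ p ∧ p ∧ r(k, q, q) ∧ t(p ∧ p, o)
Match R3:  consume r(k, q, q);  z := k ∧ p ∧ p ∧ p ∧ t(p ∧ p, o)
Every leftover argument binds to the variable; the entire application is replaced.
Result:  s(k, k ∧ k ∧ p ∧ p ∧ p ∧ t(p ∧ p, o), p)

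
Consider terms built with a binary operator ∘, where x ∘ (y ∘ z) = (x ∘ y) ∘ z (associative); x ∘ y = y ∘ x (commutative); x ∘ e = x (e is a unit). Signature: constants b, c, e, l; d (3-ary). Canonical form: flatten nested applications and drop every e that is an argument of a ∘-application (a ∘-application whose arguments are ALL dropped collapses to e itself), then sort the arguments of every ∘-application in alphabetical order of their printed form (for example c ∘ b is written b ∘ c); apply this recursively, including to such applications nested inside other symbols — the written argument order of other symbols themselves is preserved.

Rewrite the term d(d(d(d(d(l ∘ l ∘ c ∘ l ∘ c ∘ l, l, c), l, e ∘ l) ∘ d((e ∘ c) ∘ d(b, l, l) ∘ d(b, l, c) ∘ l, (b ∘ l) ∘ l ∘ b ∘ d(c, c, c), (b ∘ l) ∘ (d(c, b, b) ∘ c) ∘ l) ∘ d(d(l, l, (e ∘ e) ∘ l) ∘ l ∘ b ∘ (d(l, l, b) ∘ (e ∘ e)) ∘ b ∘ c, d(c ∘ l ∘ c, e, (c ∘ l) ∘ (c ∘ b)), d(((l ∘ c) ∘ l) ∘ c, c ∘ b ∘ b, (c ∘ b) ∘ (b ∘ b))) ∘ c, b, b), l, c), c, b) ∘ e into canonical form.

Canonicalize subterm:  d(d(d(d(d(l ∘ l ∘ c ∘ l ∘ c ∘ l, l, c), l, e ∘ l) ∘ d((e ∘ c) ∘ d(b, l, l) ∘ d(b, l, c) ∘ l, (b ∘ l) ∘ l ∘ b ∘ d(c, c, c), (b ∘ l) ∘ (d(c, b, b) ∘ c) ∘ l) ∘ d(d(l, l, (e ∘ e) ∘ l) ∘ l ∘ b ∘ (d(l, l, b) ∘ (e ∘ e)) ∘ b ∘ c, d(c ∘ l ∘ c, e, (c ∘ l) ∘ (c ∘ b)), d(((l ∘ c) ∘ l) ∘ c, c ∘ b ∘ b, (c ∘ b) ∘ (b ∘ b))) ∘ c, b, b), l, c), c, b)  →  d(d(d(c ∘ d(b ∘ b ∘ c ∘ d(l, l, b) ∘ d(l, l, l) ∘ l, d(c ∘ c ∘ l, e, b ∘ c ∘ c ∘ l), d(c ∘ c ∘ l ∘ l, b ∘ b ∘ c, b ∘ b ∘ b ∘ c)) ∘ d(c ∘ d(b, l, c) ∘ d(b, l, l) ∘ l, b ∘ b ∘ d(c, c, c) ∘ l ∘ l, b ∘ c ∘ d(c, b, b) ∘ l ∘ l) ∘ d(d(c ∘ c ∘ l ∘ l ∘ l ∘ l, l, c), l, l), b, b), l, c), c, b)
Drop the unit:  drop e
Order the arguments:  d(d(d(c ∘ d(b ∘ b ∘ c ∘ d(l, l, b) ∘ d(l, l, l) ∘ l, d(c ∘ c ∘ l, e, b ∘ c ∘ c ∘ l), d(c ∘ c ∘ l ∘ l, b ∘ b ∘ c, b ∘ b ∘ b ∘ c)) ∘ d(c ∘ d(b, l, c) ∘ d(b, l, l) ∘ l, b ∘ b ∘ d(c, c, c) ∘ l ∘ l, b ∘ c ∘ d(c, b, b) ∘ l ∘ l) ∘ d(d(c ∘ c ∘ l ∘ l ∘ l ∘ l, l, c), l, l), b, b), l, c), c, b)

Answer: d(d(d(c ∘ d(b ∘ b ∘ c ∘ d(l, l, b) ∘ d(l, l, l) ∘ l, d(c ∘ c ∘ l, e, b ∘ c ∘ c ∘ l), d(c ∘ c ∘ l ∘ l, b ∘ b ∘ c, b ∘ b ∘ b ∘ c)) ∘ d(c ∘ d(b, l, c) ∘ d(b, l, l) ∘ l, b ∘ b ∘ d(c, c, c) ∘ l ∘ l, b ∘ c ∘ d(c, b, b) ∘ l ∘ l) ∘ d(d(c ∘ c ∘ l ∘ l ∘ l ∘ l, l, c), l, l), b, b), l, c), c, b)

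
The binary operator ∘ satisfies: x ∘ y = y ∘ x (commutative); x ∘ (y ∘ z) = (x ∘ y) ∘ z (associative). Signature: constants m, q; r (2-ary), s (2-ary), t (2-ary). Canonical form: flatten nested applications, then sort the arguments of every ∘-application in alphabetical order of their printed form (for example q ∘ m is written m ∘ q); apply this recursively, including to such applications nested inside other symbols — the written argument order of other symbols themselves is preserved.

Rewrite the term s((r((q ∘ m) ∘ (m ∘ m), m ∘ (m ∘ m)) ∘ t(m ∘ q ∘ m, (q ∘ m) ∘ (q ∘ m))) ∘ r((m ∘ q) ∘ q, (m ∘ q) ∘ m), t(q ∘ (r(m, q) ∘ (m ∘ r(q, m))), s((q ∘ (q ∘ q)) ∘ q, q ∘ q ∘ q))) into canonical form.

Answer: s(r(m ∘ m ∘ m ∘ q, m ∘ m ∘ m) ∘ r(m ∘ q ∘ q, m ∘ m ∘ q) ∘ t(m ∘ m ∘ q, m ∘ m ∘ q ∘ q), t(m ∘ q ∘ r(m, q) ∘ r(q, m), s(q ∘ q ∘ q ∘ q, q ∘ q ∘ q)))

Derivation:
Focus inside:  (r((q ∘ m) ∘ (m ∘ m), m ∘ (m ∘ m)) ∘ t(m ∘ q ∘ m, (q ∘ m) ∘ (q ∘ m))) ∘ r((m ∘ q) ∘ q, (m ∘ q) ∘ m)
Flatten:  r((q ∘ m) ∘ (m ∘ m), m ∘ (m ∘ m)) ∘ t(m ∘ q ∘ m, (q ∘ m) ∘ (q ∘ m)) ∘ r((m ∘ q) ∘ q, (m ∘ q) ∘ m)
Simplify inside:  r((q ∘ m) ∘ (m ∘ m), m ∘ (m ∘ m))  →  r(m ∘ m ∘ m ∘ q, m ∘ m ∘ m)
Canonicalize subterm:  t(m ∘ q ∘ m, (q ∘ m) ∘ (q ∘ m))  →  t(m ∘ m ∘ q, m ∘ m ∘ q ∘ q)
Canonicalize subterm:  r((m ∘ q) ∘ q, (m ∘ q) ∘ m)  →  r(m ∘ q ∘ q, m ∘ m ∘ q)
Sort arguments:  r(m ∘ m ∘ m ∘ q, m ∘ m ∘ m) ∘ r(m ∘ q ∘ q, m ∘ m ∘ q) ∘ t(m ∘ m ∘ q, m ∘ m ∘ q ∘ q)
Reassemble:  s(r(m ∘ m ∘ m ∘ q, m ∘ m ∘ m) ∘ r(m ∘ q ∘ q, m ∘ m ∘ q) ∘ t(m ∘ m ∘ q, m ∘ m ∘ q ∘ q), t(m ∘ q ∘ r(m, q) ∘ r(q, m), s(q ∘ q ∘ q ∘ q, q ∘ q ∘ q)))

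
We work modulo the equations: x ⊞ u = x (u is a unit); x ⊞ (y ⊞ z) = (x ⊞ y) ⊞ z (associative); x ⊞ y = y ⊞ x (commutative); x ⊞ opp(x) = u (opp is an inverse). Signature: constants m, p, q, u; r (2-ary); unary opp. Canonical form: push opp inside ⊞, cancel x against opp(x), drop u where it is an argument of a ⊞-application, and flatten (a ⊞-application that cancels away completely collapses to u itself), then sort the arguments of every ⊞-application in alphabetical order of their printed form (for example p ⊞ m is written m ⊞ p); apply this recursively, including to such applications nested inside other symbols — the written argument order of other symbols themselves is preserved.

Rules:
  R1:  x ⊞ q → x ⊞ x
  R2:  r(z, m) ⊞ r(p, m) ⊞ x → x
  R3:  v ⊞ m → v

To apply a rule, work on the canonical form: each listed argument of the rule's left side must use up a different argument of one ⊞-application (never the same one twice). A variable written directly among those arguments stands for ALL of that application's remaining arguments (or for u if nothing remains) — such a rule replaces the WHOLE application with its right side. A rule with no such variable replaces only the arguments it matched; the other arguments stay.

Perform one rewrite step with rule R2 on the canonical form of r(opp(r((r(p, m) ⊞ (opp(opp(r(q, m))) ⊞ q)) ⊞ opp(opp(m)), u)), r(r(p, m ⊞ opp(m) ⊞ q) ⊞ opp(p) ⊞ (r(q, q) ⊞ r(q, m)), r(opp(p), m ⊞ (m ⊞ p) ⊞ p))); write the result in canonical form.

Canonical form:  r(opp(r(m ⊞ q ⊞ r(p, m) ⊞ r(q, m), u)), r(opp(p) ⊞ r(p, q) ⊞ r(q, m) ⊞ r(q, q), r(opp(p), m ⊞ m ⊞ p ⊞ p)))
Match R2:  consume r(p, m), r(q, m);  x := m ⊞ q, z := q
The variable takes the whole remainder — replace the entire application.
Giving:  r(opp(r(m ⊞ q, u)), r(opp(p) ⊞ r(p, q) ⊞ r(q, m) ⊞ r(q, q), r(opp(p), m ⊞ m ⊞ p ⊞ p)))

Answer: r(opp(r(m ⊞ q, u)), r(opp(p) ⊞ r(p, q) ⊞ r(q, m) ⊞ r(q, q), r(opp(p), m ⊞ m ⊞ p ⊞ p)))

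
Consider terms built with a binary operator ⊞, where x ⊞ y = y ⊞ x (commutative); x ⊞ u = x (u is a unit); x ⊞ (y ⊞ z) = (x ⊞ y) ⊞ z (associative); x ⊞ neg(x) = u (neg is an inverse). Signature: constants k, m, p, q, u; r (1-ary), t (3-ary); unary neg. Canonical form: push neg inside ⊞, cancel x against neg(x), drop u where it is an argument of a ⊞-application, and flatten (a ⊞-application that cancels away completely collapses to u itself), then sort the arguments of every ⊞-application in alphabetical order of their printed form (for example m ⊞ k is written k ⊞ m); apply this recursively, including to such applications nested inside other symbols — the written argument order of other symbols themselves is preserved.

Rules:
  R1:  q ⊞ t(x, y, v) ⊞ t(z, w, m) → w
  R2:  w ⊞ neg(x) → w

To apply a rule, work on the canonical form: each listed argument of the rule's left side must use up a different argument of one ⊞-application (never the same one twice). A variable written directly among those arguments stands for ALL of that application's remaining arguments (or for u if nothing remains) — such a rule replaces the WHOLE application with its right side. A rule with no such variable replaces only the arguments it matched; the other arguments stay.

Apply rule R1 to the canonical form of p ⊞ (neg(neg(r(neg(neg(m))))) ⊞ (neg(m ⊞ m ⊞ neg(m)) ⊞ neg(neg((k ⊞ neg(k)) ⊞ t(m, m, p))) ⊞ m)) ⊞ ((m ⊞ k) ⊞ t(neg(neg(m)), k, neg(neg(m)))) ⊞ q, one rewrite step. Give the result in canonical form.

Canonical form:  k ⊞ m ⊞ p ⊞ q ⊞ r(m) ⊞ t(m, k, m) ⊞ t(m, m, p)
Match R1:  consume q, t(m, k, m), t(m, m, p);  v := p, w := k, x := m, y := m, z := m
Giving:  k ⊞ k ⊞ m ⊞ p ⊞ r(m)

Answer: k ⊞ k ⊞ m ⊞ p ⊞ r(m)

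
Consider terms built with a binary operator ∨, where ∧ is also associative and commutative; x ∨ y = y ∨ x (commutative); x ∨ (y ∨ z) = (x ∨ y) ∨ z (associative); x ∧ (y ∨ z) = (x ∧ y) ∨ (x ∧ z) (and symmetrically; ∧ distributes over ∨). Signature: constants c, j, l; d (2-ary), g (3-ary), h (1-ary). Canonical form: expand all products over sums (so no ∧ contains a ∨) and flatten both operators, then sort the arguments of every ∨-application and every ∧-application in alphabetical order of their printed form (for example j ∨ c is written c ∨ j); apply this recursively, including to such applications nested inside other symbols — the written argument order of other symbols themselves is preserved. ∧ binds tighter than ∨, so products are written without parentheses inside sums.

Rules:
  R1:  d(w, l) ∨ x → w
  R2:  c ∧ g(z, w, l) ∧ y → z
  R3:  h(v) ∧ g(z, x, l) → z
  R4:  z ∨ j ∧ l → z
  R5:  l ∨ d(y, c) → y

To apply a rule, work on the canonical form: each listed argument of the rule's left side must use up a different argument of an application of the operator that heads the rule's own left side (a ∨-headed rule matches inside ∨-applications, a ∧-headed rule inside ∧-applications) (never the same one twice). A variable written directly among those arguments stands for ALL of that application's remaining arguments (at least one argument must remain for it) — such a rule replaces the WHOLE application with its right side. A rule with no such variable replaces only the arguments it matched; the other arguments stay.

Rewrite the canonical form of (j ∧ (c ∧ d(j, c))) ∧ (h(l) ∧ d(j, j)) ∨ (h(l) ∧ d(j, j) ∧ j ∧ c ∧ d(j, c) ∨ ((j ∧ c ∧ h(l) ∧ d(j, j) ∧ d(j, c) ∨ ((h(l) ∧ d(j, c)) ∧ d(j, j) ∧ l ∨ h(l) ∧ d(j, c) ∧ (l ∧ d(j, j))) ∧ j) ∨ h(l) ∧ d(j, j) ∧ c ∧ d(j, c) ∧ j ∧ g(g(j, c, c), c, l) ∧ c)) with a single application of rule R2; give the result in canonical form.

Answer: c ∧ d(j, c) ∧ d(j, j) ∧ h(l) ∧ j ∨ c ∧ d(j, c) ∧ d(j, j) ∧ h(l) ∧ j ∨ c ∧ d(j, c) ∧ d(j, j) ∧ h(l) ∧ j ∨ d(j, c) ∧ d(j, j) ∧ h(l) ∧ j ∧ l ∨ d(j, c) ∧ d(j, j) ∧ h(l) ∧ j ∧ l ∨ g(j, c, c)

Derivation:
Canonical form:  c ∧ c ∧ d(j, c) ∧ d(j, j) ∧ g(g(j, c, c), c, l) ∧ h(l) ∧ j ∨ c ∧ d(j, c) ∧ d(j, j) ∧ h(l) ∧ j ∨ c ∧ d(j, c) ∧ d(j, j) ∧ h(l) ∧ j ∨ c ∧ d(j, c) ∧ d(j, j) ∧ h(l) ∧ j ∨ d(j, c) ∧ d(j, j) ∧ h(l) ∧ j ∧ l ∨ d(j, c) ∧ d(j, j) ∧ h(l) ∧ j ∧ l
Apply R2:  consuming c, g(g(j, c, c), c, l);  w := c, y := c ∧ d(j, c) ∧ d(j, j) ∧ h(l) ∧ j, z := g(j, c, c)
The extension variable absorbs all remaining arguments, so the whole application is rewritten.
New term:  c ∧ d(j, c) ∧ d(j, j) ∧ h(l) ∧ j ∨ c ∧ d(j, c) ∧ d(j, j) ∧ h(l) ∧ j ∨ c ∧ d(j, c) ∧ d(j, j) ∧ h(l) ∧ j ∨ d(j, c) ∧ d(j, j) ∧ h(l) ∧ j ∧ l ∨ d(j, c) ∧ d(j, j) ∧ h(l) ∧ j ∧ l ∨ g(j, c, c)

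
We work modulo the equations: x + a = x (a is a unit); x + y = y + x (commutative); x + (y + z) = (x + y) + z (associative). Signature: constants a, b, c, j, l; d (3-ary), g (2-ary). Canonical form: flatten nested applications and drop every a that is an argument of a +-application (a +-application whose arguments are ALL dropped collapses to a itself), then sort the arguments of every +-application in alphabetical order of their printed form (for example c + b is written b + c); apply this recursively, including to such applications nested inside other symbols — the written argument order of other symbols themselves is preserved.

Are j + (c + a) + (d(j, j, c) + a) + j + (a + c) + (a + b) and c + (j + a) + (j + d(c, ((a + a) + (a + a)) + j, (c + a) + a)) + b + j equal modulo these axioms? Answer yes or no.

Left:  j + (c + a) + (d(j, j, c) + a) + j + (a + c) + (a + b)
  Un-nest:  j + c + a + d(j, j, c) + a + j + a + c + a + b
  Units out:  drop a (×4)
  Sort:  b + c + c + d(j, j, c) + j + j
Right:  c + (j + a) + (j + d(c, ((a + a) + (a + a)) + j, (c + a) + a)) + b + j
  Merge nested applications:  c + j + a + j + d(c, ((a + a) + (a + a)) + j, (c + a) + a) + b + j
  Inside:  d(c, ((a + a) + (a + a)) + j, (c + a) + a)  →  d(c, j, c)
  Unit:  drop a
  Order the arguments:  b + c + d(c, j, c) + j + j + j

Answer: no — b + c + c + d(j, j, c) + j + j vs b + c + d(c, j, c) + j + j + j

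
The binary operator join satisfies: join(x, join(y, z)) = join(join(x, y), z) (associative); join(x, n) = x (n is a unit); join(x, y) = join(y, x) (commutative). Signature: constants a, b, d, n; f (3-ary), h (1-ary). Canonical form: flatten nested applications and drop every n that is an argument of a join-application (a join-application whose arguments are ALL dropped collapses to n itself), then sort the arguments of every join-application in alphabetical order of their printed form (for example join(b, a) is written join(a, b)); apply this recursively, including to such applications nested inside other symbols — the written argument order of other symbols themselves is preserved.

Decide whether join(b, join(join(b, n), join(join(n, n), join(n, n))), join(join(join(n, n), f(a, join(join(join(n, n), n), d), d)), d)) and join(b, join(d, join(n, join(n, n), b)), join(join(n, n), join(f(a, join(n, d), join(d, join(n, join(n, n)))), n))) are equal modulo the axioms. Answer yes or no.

Answer: yes — both canonical forms are join(b, b, d, f(a, d, d))

Derivation:
Left:  join(b, join(join(b, n), join(join(n, n), join(n, n))), join(join(join(n, n), f(a, join(join(join(n, n), n), d), d)), d))
  Flatten:  join(b, b, n, n, n, n, n, n, n, f(a, join(join(join(n, n), n), d), d), d)
  Canonicalize subterm:  f(a, join(join(join(n, n), n), d), d)  →  f(a, d, d)
  Unit:  drop n (×7)
  Order the arguments:  join(b, b, d, f(a, d, d))
Right:  join(b, join(d, join(n, join(n, n), b)), join(join(n, n), join(f(a, join(n, d), join(d, join(n, join(n, n)))), n)))
  Flatten:  join(b, d, n, n, n, b, n, n, f(a, join(n, d), join(d, join(n, join(n, n)))), n)
  Canonicalize subterm:  f(a, join(n, d), join(d, join(n, join(n, n))))  →  f(a, d, d)
  Unit:  drop n (×6)
  Sort arguments:  join(b, b, d, f(a, d, d))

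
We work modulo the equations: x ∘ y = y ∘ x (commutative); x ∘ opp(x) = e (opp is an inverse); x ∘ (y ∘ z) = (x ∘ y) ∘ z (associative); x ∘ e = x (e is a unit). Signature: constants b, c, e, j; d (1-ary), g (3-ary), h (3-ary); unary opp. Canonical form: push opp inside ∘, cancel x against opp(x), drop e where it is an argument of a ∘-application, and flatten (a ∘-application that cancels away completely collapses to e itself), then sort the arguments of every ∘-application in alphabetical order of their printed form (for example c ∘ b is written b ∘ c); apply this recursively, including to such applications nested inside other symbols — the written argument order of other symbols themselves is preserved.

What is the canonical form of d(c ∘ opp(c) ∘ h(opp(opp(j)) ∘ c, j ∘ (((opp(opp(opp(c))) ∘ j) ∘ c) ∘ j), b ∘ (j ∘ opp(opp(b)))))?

Work inside:  c ∘ opp(c) ∘ h(opp(opp(j)) ∘ c, j ∘ (((opp(opp(opp(c))) ∘ j) ∘ c) ∘ j), b ∘ (j ∘ opp(opp(b))))
Push opp inside:  distribute opp over ∘ and collapse double opp
Cancel inverse pairs:  c cancels
Collect:  h(c ∘ j, j ∘ j ∘ j, b ∘ b ∘ j)
Reassemble:  d(h(c ∘ j, j ∘ j ∘ j, b ∘ b ∘ j))

Answer: d(h(c ∘ j, j ∘ j ∘ j, b ∘ b ∘ j))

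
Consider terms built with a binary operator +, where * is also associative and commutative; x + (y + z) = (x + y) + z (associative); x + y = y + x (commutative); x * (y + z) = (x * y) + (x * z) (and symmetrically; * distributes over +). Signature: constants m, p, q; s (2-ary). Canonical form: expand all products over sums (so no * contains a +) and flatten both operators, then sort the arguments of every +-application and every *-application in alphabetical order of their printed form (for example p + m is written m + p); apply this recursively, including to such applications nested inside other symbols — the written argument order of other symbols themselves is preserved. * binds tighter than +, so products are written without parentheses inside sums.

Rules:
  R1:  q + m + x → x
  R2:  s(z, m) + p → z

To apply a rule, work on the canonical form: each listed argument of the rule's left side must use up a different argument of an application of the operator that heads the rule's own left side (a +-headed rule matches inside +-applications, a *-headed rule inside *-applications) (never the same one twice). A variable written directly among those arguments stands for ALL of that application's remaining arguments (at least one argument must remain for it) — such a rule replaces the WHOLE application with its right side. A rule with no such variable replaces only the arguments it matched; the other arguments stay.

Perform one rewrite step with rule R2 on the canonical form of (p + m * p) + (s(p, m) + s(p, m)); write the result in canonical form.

Answer: m * p + p + s(p, m)

Derivation:
Canonical form:  m * p + p + s(p, m) + s(p, m)
R2 matches:  uses p, s(p, m);  z := p
New term:  m * p + p + s(p, m)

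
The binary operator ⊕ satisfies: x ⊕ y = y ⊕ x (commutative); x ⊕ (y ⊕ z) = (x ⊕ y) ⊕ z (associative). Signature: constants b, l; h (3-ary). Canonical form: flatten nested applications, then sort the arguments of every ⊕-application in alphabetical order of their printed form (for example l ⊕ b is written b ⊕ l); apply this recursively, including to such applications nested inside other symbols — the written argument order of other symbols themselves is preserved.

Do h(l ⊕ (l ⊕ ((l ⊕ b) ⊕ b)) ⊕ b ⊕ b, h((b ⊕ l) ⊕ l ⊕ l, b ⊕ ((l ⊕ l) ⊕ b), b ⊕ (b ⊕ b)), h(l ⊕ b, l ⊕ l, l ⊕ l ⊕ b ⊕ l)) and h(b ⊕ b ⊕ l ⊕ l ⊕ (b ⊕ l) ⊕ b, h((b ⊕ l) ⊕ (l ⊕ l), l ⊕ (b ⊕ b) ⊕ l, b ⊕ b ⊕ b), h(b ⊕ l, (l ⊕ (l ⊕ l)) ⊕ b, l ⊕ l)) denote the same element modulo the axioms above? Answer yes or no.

Answer: no — h(b ⊕ b ⊕ b ⊕ b ⊕ l ⊕ l ⊕ l, h(b ⊕ l ⊕ l ⊕ l, b ⊕ b ⊕ l ⊕ l, b ⊕ b ⊕ b), h(b ⊕ l, l ⊕ l, b ⊕ l ⊕ l ⊕ l)) vs h(b ⊕ b ⊕ b ⊕ b ⊕ l ⊕ l ⊕ l, h(b ⊕ l ⊕ l ⊕ l, b ⊕ b ⊕ l ⊕ l, b ⊕ b ⊕ b), h(b ⊕ l, b ⊕ l ⊕ l ⊕ l, l ⊕ l))

Derivation:
Left:  h(l ⊕ (l ⊕ ((l ⊕ b) ⊕ b)) ⊕ b ⊕ b, h((b ⊕ l) ⊕ l ⊕ l, b ⊕ ((l ⊕ l) ⊕ b), b ⊕ (b ⊕ b)), h(l ⊕ b, l ⊕ l, l ⊕ l ⊕ b ⊕ l))
  Descend into:  l ⊕ (l ⊕ ((l ⊕ b) ⊕ b)) ⊕ b ⊕ b
  Flatten:  l ⊕ l ⊕ l ⊕ b ⊕ b ⊕ b ⊕ b
  Sort arguments:  b ⊕ b ⊕ b ⊕ b ⊕ l ⊕ l ⊕ l
  Rebuild:  h(b ⊕ b ⊕ b ⊕ b ⊕ l ⊕ l ⊕ l, h(b ⊕ l ⊕ l ⊕ l, b ⊕ b ⊕ l ⊕ l, b ⊕ b ⊕ b), h(b ⊕ l, l ⊕ l, b ⊕ l ⊕ l ⊕ l))
Right:  h(b ⊕ b ⊕ l ⊕ l ⊕ (b ⊕ l) ⊕ b, h((b ⊕ l) ⊕ (l ⊕ l), l ⊕ (b ⊕ b) ⊕ l, b ⊕ b ⊕ b), h(b ⊕ l, (l ⊕ (l ⊕ l)) ⊕ b, l ⊕ l))
  Work inside:  b ⊕ b ⊕ l ⊕ l ⊕ (b ⊕ l) ⊕ b
  Merge nested applications:  b ⊕ b ⊕ l ⊕ l ⊕ b ⊕ l ⊕ b
  Sort arguments:  b ⊕ b ⊕ b ⊕ b ⊕ l ⊕ l ⊕ l
  Reassemble:  h(b ⊕ b ⊕ b ⊕ b ⊕ l ⊕ l ⊕ l, h(b ⊕ l ⊕ l ⊕ l, b ⊕ b ⊕ l ⊕ l, b ⊕ b ⊕ b), h(b ⊕ l, b ⊕ l ⊕ l ⊕ l, l ⊕ l))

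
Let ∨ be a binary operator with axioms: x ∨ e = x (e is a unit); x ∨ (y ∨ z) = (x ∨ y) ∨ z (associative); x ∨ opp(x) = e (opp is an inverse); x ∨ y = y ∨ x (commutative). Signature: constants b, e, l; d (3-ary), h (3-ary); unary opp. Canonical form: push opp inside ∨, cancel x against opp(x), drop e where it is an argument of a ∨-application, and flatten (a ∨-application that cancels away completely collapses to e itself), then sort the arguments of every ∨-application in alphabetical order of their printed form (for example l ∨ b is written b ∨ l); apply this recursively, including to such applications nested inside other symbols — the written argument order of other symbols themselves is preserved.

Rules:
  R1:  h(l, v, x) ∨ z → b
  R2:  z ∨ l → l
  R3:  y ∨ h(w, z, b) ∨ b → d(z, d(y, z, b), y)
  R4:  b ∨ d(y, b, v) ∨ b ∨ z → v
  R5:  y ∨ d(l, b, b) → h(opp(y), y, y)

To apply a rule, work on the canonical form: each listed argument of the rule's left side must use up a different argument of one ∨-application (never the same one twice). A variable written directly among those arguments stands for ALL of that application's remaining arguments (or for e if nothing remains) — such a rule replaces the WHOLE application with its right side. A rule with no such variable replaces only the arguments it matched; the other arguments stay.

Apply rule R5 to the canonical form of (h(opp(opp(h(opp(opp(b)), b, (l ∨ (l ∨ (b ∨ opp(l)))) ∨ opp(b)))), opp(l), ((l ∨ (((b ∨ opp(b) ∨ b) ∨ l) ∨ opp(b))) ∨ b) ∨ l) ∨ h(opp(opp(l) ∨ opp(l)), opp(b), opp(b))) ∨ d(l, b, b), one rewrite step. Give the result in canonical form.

Answer: h(opp(h(h(b, b, l), opp(l), b ∨ l ∨ l ∨ l)) ∨ opp(h(l ∨ l, opp(b), opp(b))), h(h(b, b, l), opp(l), b ∨ l ∨ l ∨ l) ∨ h(l ∨ l, opp(b), opp(b)), h(h(b, b, l), opp(l), b ∨ l ∨ l ∨ l) ∨ h(l ∨ l, opp(b), opp(b)))

Derivation:
Canonical form:  d(l, b, b) ∨ h(h(b, b, l), opp(l), b ∨ l ∨ l ∨ l) ∨ h(l ∨ l, opp(b), opp(b))
R5 matches:  uses d(l, b, b);  y := h(h(b, b, l), opp(l), b ∨ l ∨ l ∨ l) ∨ h(l ∨ l, opp(b), opp(b))
The extension variable absorbs all remaining arguments, so the whole application is rewritten.
Result:  h(opp(h(h(b, b, l), opp(l), b ∨ l ∨ l ∨ l)) ∨ opp(h(l ∨ l, opp(b), opp(b))), h(h(b, b, l), opp(l), b ∨ l ∨ l ∨ l) ∨ h(l ∨ l, opp(b), opp(b)), h(h(b, b, l), opp(l), b ∨ l ∨ l ∨ l) ∨ h(l ∨ l, opp(b), opp(b)))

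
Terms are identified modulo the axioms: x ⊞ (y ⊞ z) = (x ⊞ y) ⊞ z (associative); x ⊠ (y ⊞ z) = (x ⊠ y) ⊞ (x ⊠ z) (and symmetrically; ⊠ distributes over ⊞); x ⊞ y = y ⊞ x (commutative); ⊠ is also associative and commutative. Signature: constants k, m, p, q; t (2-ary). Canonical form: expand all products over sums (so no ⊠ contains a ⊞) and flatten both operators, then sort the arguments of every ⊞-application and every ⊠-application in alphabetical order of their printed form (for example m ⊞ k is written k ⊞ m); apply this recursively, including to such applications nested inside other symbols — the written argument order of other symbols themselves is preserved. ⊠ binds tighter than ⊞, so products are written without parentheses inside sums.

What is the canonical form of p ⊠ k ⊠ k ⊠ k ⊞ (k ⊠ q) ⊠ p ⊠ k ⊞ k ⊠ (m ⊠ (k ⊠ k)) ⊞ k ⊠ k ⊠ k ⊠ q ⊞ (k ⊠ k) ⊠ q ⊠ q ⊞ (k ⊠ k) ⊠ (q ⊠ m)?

Answer: k ⊠ k ⊠ k ⊠ m ⊞ k ⊠ k ⊠ k ⊠ p ⊞ k ⊠ k ⊠ k ⊠ q ⊞ k ⊠ k ⊠ m ⊠ q ⊞ k ⊠ k ⊠ p ⊠ q ⊞ k ⊠ k ⊠ q ⊠ q

Derivation:
Flatten:  k ⊠ k ⊠ k ⊠ p ⊞ k ⊠ k ⊠ p ⊠ q ⊞ k ⊠ k ⊠ k ⊠ m ⊞ k ⊠ k ⊠ k ⊠ q ⊞ k ⊠ k ⊠ q ⊠ q ⊞ k ⊠ k ⊠ m ⊠ q
Order the arguments:  k ⊠ k ⊠ k ⊠ m ⊞ k ⊠ k ⊠ k ⊠ p ⊞ k ⊠ k ⊠ k ⊠ q ⊞ k ⊠ k ⊠ m ⊠ q ⊞ k ⊠ k ⊠ p ⊠ q ⊞ k ⊠ k ⊠ q ⊠ q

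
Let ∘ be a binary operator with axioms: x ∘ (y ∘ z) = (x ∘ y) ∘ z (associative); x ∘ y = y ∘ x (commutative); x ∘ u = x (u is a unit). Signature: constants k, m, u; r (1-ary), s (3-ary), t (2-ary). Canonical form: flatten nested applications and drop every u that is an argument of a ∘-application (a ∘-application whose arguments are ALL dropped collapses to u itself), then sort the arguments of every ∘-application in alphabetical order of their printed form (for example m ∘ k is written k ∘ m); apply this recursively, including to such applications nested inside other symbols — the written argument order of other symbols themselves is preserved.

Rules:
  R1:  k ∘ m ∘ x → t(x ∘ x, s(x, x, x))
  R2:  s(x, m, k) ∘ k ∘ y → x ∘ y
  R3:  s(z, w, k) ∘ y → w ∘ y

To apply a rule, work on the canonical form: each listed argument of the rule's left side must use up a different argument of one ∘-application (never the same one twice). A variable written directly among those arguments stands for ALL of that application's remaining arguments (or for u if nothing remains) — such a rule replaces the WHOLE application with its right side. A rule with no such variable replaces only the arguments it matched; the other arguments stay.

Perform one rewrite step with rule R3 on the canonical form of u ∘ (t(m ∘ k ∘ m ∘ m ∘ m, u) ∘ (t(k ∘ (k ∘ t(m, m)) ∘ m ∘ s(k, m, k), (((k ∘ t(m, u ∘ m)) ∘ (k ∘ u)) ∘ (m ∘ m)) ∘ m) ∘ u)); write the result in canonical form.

Canonical form:  t(k ∘ k ∘ m ∘ s(k, m, k) ∘ t(m, m), k ∘ k ∘ m ∘ m ∘ m ∘ t(m, m)) ∘ t(k ∘ m ∘ m ∘ m ∘ m, u)
Apply R3:  consuming s(k, m, k);  w := m, y := k ∘ k ∘ m ∘ t(m, m), z := k
The variable takes the whole remainder — replace the entire application.
New term:  t(k ∘ k ∘ m ∘ m ∘ t(m, m), k ∘ k ∘ m ∘ m ∘ m ∘ t(m, m)) ∘ t(k ∘ m ∘ m ∘ m ∘ m, u)

Answer: t(k ∘ k ∘ m ∘ m ∘ t(m, m), k ∘ k ∘ m ∘ m ∘ m ∘ t(m, m)) ∘ t(k ∘ m ∘ m ∘ m ∘ m, u)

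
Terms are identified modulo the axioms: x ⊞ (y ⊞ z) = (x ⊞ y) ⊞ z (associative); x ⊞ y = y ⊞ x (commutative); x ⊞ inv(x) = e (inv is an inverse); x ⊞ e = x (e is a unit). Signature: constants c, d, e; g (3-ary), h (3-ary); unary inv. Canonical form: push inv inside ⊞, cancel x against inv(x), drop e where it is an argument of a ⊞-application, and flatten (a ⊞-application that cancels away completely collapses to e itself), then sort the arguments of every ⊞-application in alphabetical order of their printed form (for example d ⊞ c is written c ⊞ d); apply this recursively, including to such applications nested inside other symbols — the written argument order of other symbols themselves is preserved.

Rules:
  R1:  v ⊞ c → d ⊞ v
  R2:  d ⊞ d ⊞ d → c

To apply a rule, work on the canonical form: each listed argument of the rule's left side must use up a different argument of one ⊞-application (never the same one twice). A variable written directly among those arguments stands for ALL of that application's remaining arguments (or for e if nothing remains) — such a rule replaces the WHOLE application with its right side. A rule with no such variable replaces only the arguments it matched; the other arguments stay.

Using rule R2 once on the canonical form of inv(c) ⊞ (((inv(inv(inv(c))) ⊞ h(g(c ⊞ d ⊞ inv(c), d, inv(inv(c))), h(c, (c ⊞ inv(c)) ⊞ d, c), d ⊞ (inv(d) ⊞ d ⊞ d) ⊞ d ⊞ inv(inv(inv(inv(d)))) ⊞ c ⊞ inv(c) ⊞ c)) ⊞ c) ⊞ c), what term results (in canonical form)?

Answer: h(g(d, d, c), h(c, d, c), c ⊞ c ⊞ d)

Derivation:
Canonical form:  h(g(d, d, c), h(c, d, c), c ⊞ d ⊞ d ⊞ d ⊞ d)
R2 matches:  uses d, d, d
New term:  h(g(d, d, c), h(c, d, c), c ⊞ c ⊞ d)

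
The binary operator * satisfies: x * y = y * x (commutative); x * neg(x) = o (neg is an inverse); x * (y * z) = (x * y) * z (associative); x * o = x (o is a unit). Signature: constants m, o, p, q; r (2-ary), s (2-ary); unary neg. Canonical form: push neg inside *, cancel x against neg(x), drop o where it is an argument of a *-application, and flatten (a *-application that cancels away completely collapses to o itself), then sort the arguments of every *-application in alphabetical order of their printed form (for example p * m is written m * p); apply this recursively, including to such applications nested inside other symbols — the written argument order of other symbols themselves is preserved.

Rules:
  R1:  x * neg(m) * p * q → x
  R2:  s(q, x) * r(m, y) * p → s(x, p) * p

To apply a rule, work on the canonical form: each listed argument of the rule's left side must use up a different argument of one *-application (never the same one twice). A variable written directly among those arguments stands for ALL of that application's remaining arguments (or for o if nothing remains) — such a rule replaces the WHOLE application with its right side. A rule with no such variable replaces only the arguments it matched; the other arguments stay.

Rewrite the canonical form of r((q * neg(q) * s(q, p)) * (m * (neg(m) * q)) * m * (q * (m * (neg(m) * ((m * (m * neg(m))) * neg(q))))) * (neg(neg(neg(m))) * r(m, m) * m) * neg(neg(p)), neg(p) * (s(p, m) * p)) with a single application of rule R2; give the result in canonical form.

Answer: r(m * m * p * q * s(p, p), s(p, m))

Derivation:
Canonical form:  r(m * m * p * q * r(m, m) * s(q, p), s(p, m))
Match R2:  consume p, r(m, m), s(q, p);  x := p, y := m
Giving:  r(m * m * p * q * s(p, p), s(p, m))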